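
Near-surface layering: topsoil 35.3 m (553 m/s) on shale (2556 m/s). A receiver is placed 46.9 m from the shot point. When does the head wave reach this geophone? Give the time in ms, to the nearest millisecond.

θ_c = arcsin(V₁/V₂) = arcsin(553/2556) = 12.49°, cos θ_c = 0.9763.
Intercept time tᵢ = 2h cos θ_c / V₁ = 2·35.3·0.9763/553 = 0.12464 s.
t = x/V₂ + tᵢ = 46.9/2556 + 0.12464 = 0.14299 s.

143 ms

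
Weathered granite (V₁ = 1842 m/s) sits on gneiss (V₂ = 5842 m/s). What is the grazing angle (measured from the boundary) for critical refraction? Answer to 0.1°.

Critical incidence: sin θ_c = V₁/V₂ = 1842/5842 = 0.3153.
θ_c = arcsin 0.3153 = 18.38°.
Measured from the interface: 90° − 18.38° = 71.62°.

71.6°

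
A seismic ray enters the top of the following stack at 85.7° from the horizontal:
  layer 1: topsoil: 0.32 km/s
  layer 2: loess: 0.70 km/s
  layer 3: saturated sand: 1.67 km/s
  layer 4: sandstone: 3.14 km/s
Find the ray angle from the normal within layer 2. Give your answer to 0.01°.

From the normal: θ₁ = 90° − 85.7° = 4.3°.
Snell's law across each interface conserves sin θ / V, so sin θ_2 = V_2·sin θ₁/V₁.
sin θ_2 = 0.70 × sin 4.3° / 0.32 = 0.1640.
θ_2 = arcsin 0.1640 = 9.44°.

9.44°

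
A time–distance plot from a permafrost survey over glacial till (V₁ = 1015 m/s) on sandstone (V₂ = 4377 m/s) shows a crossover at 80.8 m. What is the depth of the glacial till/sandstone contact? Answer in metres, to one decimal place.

31.9 m

h = (x_cross/2)·√((V₂−V₁)/(V₂+V₁)).
(V₂−V₁)/(V₂+V₁) = (4377−1015)/(4377+1015) = 0.6235; √ = 0.7896.
h = (80.8/2)·0.7896 = 31.90 m.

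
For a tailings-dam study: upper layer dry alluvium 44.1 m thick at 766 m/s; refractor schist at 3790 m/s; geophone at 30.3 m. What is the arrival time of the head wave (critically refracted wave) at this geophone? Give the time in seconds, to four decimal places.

0.1208 s

θ_c = arcsin(V₁/V₂) = arcsin(766/3790) = 11.66°, cos θ_c = 0.9794.
Intercept time tᵢ = 2h cos θ_c / V₁ = 2·44.1·0.9794/766 = 0.11277 s.
t = x/V₂ + tᵢ = 30.3/3790 + 0.11277 = 0.12076 s.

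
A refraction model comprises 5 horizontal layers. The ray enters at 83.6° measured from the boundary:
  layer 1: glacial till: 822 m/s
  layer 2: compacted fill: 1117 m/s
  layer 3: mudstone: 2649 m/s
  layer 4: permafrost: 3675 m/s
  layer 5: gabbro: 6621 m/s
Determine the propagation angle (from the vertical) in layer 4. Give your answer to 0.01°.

From the normal: θ₁ = 90° − 83.6° = 6.4°.
Snell's law across each interface conserves sin θ / V, so sin θ_4 = V_4·sin θ₁/V₁.
sin θ_4 = 3675 × sin 6.4° / 822 = 0.4984.
θ_4 = 29.89° from the vertical.

29.89°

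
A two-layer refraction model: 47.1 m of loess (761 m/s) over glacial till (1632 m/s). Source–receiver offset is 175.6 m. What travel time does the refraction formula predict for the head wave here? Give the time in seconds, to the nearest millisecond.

0.217 s

t = x/V₂ + 2h·√(V₂²−V₁²)/(V₁V₂).
√(V₂²−V₁²) = √(1632²−761²) = 1443.7 m/s; delay term = 2·47.1·1443.7/(761·1632) = 0.10950 s.
t = 175.6/1632 + 0.10950 = 0.21710 s.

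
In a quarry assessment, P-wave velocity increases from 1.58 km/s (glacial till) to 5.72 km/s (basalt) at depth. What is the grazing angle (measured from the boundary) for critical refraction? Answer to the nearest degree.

Critical incidence: sin θ_c = V₁/V₂ = 1.58/5.72 = 0.2762.
θ_c = arcsin 0.2762 = 16.03°.
Measured from the interface: 90° − 16.03° = 73.97°.

74°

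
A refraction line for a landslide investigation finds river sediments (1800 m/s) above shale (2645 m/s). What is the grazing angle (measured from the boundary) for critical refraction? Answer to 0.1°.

47.1°

At critical incidence the refracted ray runs along the interface (θ₂ = 90°), so sin θ_c = V₁/V₂.
θ_c = arcsin(1800/2645) = arcsin 0.6805 = 42.89°.
Measured from the interface: 90° − 42.89° = 47.11°.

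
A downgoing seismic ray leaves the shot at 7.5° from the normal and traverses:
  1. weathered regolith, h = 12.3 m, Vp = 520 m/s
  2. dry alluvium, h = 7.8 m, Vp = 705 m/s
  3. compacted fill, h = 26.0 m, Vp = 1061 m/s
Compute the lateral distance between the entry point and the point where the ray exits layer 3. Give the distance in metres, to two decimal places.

Apply Snell's law at each interface; in layer i the horizontal offset is hᵢ·tan θᵢ.
Layer 1: θ = 7.50°; offset = 12.3·tan 7.50° = 1.6193 m.
Layer 2: sin θ = 705·sin 7.5°/520 = 0.1770, θ = 10.19°; offset = 7.8·tan 10.19° = 1.4024 m.
Layer 3: sin θ = 1061·sin 7.5°/520 = 0.2663, θ = 15.45°; offset = 26.0·tan 15.45° = 7.1839 m.
Summing the layer offsets gives 10.2056 m.

10.21 m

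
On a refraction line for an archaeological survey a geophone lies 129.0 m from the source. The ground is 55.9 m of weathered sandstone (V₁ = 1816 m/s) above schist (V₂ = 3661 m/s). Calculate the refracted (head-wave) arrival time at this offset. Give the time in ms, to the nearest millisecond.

θ_c = arcsin(V₁/V₂) = arcsin(1816/3661) = 29.74°, cos θ_c = 0.8683.
Intercept time tᵢ = 2h cos θ_c / V₁ = 2·55.9·0.8683/1816 = 0.05346 s.
t = x/V₂ + tᵢ = 129.0/3661 + 0.05346 = 0.08869 s.

89 ms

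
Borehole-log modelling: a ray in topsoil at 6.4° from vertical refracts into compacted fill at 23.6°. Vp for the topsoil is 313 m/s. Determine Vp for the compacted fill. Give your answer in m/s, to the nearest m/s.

sin 6.4° = 0.1115; sin 23.6° = 0.4003.
V₂ = V₁·(sin θ₂/sin θ₁) = 313·(0.4003/0.1115) = 1124.16 m/s.

1124 m/s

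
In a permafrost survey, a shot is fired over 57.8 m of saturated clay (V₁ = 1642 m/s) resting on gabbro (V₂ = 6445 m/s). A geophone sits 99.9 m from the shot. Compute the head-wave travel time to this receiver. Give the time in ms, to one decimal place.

θ_c = arcsin(V₁/V₂) = arcsin(1642/6445) = 14.76°, cos θ_c = 0.9670.
Intercept time tᵢ = 2h cos θ_c / V₁ = 2·57.8·0.9670/1642 = 0.06808 s.
t = x/V₂ + tᵢ = 99.9/6445 + 0.06808 = 0.08358 s.

83.6 ms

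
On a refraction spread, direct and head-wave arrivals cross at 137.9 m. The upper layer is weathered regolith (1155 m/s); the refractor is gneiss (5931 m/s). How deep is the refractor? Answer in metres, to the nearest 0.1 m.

56.6 m

h = (x_cross/2)·√((V₂−V₁)/(V₂+V₁)).
(V₂−V₁)/(V₂+V₁) = (5931−1155)/(5931+1155) = 0.6740; √ = 0.8210.
h = (137.9/2)·0.8210 = 56.61 m.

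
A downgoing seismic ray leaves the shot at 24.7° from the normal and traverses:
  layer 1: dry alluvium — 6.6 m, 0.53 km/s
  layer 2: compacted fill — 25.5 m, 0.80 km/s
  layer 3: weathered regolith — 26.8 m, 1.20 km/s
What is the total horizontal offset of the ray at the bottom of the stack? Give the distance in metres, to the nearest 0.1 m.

102.1 m

p = sin θ₁/V₁ = sin 24.7°/0.53 = 7.8843e-01 s/km is conserved through the stack.
Layer 1: θ = 24.70°; offset = 6.6·tan 24.70° = 3.036 m.
Layer 2: sin θ = p·0.80 = 0.6307 → θ = 39.10°; offset = 25.5·tan 39.10° = 20.727 m.
Layer 3: sin θ = p·1.20 = 0.9461 → θ = 71.11°; offset = 26.8·tan 71.11° = 78.299 m.
Total horizontal offset = 102.062 m.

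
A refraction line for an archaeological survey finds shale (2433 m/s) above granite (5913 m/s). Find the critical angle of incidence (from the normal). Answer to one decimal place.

24.3°

Critical incidence: sin θ_c = V₁/V₂ = 2433/5913 = 0.4115.
θ_c = arcsin 0.4115 = 24.30°.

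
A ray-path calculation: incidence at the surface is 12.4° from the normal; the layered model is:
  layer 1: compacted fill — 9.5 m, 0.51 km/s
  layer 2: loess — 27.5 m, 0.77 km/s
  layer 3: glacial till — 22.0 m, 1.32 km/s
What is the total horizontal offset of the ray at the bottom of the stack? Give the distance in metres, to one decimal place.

p = sin θ₁/V₁ = sin 12.4°/0.51 = 4.2105e-01 s/km is conserved through the stack.
Layer 1: θ = 12.40°; offset = 9.5·tan 12.40° = 2.089 m.
Layer 2: sin θ = p·0.77 = 0.3242 → θ = 18.92°; offset = 27.5·tan 18.92° = 9.425 m.
Layer 3: sin θ = p·1.32 = 0.5558 → θ = 33.76°; offset = 22.0·tan 33.76° = 14.708 m.
Summing the layer offsets gives 26.222 m.

26.2 m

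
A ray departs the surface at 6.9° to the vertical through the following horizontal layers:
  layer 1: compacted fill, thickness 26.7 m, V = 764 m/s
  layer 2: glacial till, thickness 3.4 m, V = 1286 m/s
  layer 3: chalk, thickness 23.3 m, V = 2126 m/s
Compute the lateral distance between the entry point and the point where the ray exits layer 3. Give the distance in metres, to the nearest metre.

12 m

Apply Snell's law at each interface; in layer i the horizontal offset is hᵢ·tan θᵢ.
Layer 1: θ = 6.90°; offset = 26.7·tan 6.90° = 3.231 m.
Layer 2: sin θ = 1286·sin 6.9°/764 = 0.2022, θ = 11.67°; offset = 3.4·tan 11.67° = 0.702 m.
Layer 3: sin θ = 2126·sin 6.9°/764 = 0.3343, θ = 19.53°; offset = 23.3·tan 19.53° = 8.265 m.
Σ offsets = 12.198 m.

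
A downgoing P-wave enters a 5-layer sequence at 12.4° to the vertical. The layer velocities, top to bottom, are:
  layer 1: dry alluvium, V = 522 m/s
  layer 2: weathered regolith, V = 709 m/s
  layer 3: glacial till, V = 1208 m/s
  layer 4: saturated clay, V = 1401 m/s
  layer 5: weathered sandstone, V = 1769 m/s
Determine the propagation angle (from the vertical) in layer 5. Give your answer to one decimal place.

Ray parameter p = sin 12.4° / 522 = 4.1137e-04 s/m.
sin θ_5 = p·V_5 = 4.1137e-04 × 1769 = 0.7277.
θ_5 = 46.70° from the vertical.

46.7°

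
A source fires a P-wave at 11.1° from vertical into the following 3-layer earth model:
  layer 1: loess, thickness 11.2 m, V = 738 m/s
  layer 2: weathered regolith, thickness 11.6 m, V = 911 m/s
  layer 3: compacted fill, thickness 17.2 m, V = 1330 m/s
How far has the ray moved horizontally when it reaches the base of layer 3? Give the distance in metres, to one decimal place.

Apply Snell's law at each interface; in layer i the horizontal offset is hᵢ·tan θᵢ.
Layer 1: θ = 11.10°; offset = 11.2·tan 11.10° = 2.197 m.
Layer 2: sin θ = 911·sin 11.1°/738 = 0.2377, θ = 13.75°; offset = 11.6·tan 13.75° = 2.838 m.
Layer 3: sin θ = 1330·sin 11.1°/738 = 0.3470, θ = 20.30°; offset = 17.2·tan 20.30° = 6.363 m.
Total horizontal offset = 11.398 m.

11.4 m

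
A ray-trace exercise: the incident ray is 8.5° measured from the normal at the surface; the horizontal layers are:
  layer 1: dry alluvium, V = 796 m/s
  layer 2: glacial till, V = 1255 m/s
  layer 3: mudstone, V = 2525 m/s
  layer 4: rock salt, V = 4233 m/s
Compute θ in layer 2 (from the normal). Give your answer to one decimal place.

Snell's law across each interface conserves sin θ / V, so sin θ_2 = V_2·sin θ₁/V₁.
sin θ_2 = 1255 × sin 8.5° / 796 = 0.2330.
θ_2 = 13.48° from the vertical.

13.5°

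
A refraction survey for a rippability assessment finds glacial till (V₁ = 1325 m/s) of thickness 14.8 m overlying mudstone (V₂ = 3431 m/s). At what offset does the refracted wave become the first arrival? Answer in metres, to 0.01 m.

44.48 m

x_cross = 2h·√((V₂+V₁)/(V₂−V₁)).
(V₂+V₁)/(V₂−V₁) = (3431+1325)/(3431−1325) = 2.2583; √ = 1.5028.
x_cross = 2·14.8·1.5028 = 44.48 m.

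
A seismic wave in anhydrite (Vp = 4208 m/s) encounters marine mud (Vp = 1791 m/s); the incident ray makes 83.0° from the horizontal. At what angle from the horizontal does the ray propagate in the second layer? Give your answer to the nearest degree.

87°

Convert to the normal: θ₁ = 90° − 83.0° = 7.0°.
sin θ₁/V₁ = sin θ₂/V₂ ⇒ sin θ₂ = 1791·sin 7.0°/4208 = 1791·0.1219/4208 = 0.0519.
θ₂ = sin⁻¹(0.0519) = 2.97° (from vertical).
From the interface: 90° − 2.97° = 87.03°.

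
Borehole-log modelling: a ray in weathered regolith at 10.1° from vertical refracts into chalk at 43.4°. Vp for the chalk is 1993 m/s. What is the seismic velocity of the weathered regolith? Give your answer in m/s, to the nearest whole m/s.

Snell's law: sin 10.1°/V₁ = sin 43.4°/V₂.
V₁ = V₂·sin 10.1°/sin 43.4° = 1993 × 0.2552 = 508.68 m/s.

509 m/s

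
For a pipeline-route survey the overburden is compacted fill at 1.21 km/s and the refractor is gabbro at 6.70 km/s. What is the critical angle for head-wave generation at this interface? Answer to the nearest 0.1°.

At critical incidence the refracted ray runs along the interface (θ₂ = 90°), so sin θ_c = V₁/V₂.
θ_c = arcsin(1.21/6.70) = arcsin 0.1806 = 10.40°.

10.4°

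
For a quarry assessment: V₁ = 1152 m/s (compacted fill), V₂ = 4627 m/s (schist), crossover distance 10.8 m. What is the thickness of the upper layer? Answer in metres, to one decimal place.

h = (x_cross/2)·√((V₂−V₁)/(V₂+V₁)).
(V₂−V₁)/(V₂+V₁) = (4627−1152)/(4627+1152) = 0.6013; √ = 0.7754.
h = (10.8/2)·0.7754 = 4.19 m.

4.2 m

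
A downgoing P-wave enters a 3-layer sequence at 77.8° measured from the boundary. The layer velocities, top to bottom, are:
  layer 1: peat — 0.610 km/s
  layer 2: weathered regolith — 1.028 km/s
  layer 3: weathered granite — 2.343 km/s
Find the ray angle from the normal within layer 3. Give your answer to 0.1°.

From the normal: θ₁ = 90° − 77.8° = 12.2°.
Ray parameter p = sin 12.2° / 0.610 = 3.4643e-01 s/km.
sin θ_3 = p·V_3 = 3.4643e-01 × 2.343 = 0.8117.
θ_3 = 54.26° from the vertical.

54.3°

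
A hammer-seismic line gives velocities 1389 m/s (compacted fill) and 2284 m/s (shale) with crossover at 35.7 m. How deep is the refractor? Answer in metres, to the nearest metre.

x_cross = 2h·√((V₂+V₁)/(V₂−V₁)) → h = x_cross / (2·√((V₂+V₁)/(V₂−V₁))).
√((V₂+V₁)/(V₂−V₁)) = √((2284+1389)/(2284−1389)) = 2.0258.
h = 35.7 / (2·2.0258) = 8.81 m.

9 m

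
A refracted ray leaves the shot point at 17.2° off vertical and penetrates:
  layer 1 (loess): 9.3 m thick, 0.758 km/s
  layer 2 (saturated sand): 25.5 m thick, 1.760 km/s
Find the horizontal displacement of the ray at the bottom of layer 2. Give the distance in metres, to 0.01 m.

26.96 m

Apply Snell's law at each interface; in layer i the horizontal offset is hᵢ·tan θᵢ.
Layer 1: θ = 17.20°; offset = 9.3·tan 17.20° = 2.8788 m.
Layer 2: sin θ = 1.760·sin 17.2°/0.758 = 0.6866, θ = 43.36°; offset = 25.5·tan 43.36° = 24.0821 m.
Σ offsets = 26.9609 m.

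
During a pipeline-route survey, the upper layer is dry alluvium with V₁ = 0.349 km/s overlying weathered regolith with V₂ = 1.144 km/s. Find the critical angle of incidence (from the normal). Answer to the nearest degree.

At critical incidence the refracted ray runs along the interface (θ₂ = 90°), so sin θ_c = V₁/V₂.
θ_c = arcsin(0.349/1.144) = arcsin 0.3051 = 17.76°.

18°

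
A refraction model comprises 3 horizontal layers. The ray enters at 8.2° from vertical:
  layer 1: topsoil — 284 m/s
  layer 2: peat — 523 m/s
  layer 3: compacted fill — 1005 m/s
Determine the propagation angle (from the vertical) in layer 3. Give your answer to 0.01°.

Ray parameter p = sin 8.2° / 284 = 5.0221e-04 s/m.
sin θ_3 = p·V_3 = 5.0221e-04 × 1005 = 0.5047.
θ_3 = arcsin 0.5047 = 30.31°.

30.31°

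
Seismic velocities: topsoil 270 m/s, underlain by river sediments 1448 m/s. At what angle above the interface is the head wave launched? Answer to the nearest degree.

Critical incidence: sin θ_c = V₁/V₂ = 270/1448 = 0.1865.
θ_c = arcsin 0.1865 = 10.75°.
Measured from the interface: 90° − 10.75° = 79.25°.

79°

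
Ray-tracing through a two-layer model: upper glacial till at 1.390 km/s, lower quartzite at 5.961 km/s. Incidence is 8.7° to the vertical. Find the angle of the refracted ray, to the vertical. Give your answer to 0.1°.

40.4°

Snell's law: sin θ₂ = (V₂/V₁)·sin θ₁ = (5.961/1.390)·sin 8.7° = 0.6487.
θ₂ = arcsin 0.6487 = 40.44° from the normal.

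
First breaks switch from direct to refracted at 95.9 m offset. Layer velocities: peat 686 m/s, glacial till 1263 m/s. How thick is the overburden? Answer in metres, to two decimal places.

h = (x_cross/2)·√((V₂−V₁)/(V₂+V₁)).
(V₂−V₁)/(V₂+V₁) = (1263−686)/(1263+686) = 0.2960; √ = 0.5441.
h = (95.9/2)·0.5441 = 26.09 m.

26.09 m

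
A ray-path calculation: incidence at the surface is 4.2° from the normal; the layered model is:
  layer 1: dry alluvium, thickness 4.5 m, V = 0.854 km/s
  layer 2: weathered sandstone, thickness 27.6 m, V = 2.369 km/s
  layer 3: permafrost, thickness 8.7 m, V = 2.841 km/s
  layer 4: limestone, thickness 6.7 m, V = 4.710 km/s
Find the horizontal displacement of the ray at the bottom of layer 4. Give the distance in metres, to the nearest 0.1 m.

p = sin θ₁/V₁ = sin 4.2°/0.854 = 8.5759e-02 s/km is conserved through the stack.
Layer 1: θ = 4.20°; offset = 4.5·tan 4.20° = 0.330 m.
Layer 2: sin θ = p·2.369 = 0.2032 → θ = 11.72°; offset = 27.6·tan 11.72° = 5.727 m.
Layer 3: sin θ = p·2.841 = 0.2436 → θ = 14.10°; offset = 8.7·tan 14.10° = 2.186 m.
Layer 4: sin θ = p·4.710 = 0.4039 → θ = 23.82°; offset = 6.7·tan 23.82° = 2.958 m.
Σ offsets = 11.201 m.

11.2 m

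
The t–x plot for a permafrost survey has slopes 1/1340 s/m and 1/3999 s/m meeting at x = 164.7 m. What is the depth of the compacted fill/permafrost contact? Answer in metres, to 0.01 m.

58.12 m

x_cross = 2h·√((V₂+V₁)/(V₂−V₁)) → h = x_cross / (2·√((V₂+V₁)/(V₂−V₁))).
√((V₂+V₁)/(V₂−V₁)) = √((3999+1340)/(3999−1340)) = 1.4170.
h = 164.7 / (2·1.4170) = 58.12 m.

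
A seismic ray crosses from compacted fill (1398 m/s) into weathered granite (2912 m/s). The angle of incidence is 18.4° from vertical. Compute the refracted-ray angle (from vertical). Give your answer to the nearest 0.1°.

41.1°

sin θ₁/V₁ = sin θ₂/V₂ ⇒ sin θ₂ = 2912·sin 18.4°/1398 = 2912·0.3156/1398 = 0.6575.
θ₂ = sin⁻¹(0.6575) = 41.11° (from vertical).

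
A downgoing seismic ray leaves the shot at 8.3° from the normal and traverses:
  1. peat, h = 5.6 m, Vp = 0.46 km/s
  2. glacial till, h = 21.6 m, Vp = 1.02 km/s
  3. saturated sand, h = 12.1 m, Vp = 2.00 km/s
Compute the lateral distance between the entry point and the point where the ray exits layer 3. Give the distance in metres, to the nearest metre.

18 m

p = sin θ₁/V₁ = sin 8.3°/0.46 = 3.1382e-01 s/km is conserved through the stack.
Layer 1: θ = 8.30°; offset = 5.6·tan 8.30° = 0.817 m.
Layer 2: sin θ = p·1.02 = 0.3201 → θ = 18.67°; offset = 21.6·tan 18.67° = 7.298 m.
Layer 3: sin θ = p·2.00 = 0.6276 → θ = 38.88°; offset = 12.1·tan 38.88° = 9.755 m.
Summing the layer offsets gives 17.870 m.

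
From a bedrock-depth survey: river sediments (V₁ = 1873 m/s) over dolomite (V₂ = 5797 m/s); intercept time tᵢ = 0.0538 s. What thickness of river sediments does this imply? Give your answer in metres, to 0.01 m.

θ_c = arcsin(1873/5797) = 18.85°; cos θ_c = 0.9464.
tᵢ = 2h cos θ_c/V₁ ⇒ h = tᵢ·V₁/(2 cos θ_c) = 0.0538·1873/(2·0.9464) = 53.24 m.

53.24 m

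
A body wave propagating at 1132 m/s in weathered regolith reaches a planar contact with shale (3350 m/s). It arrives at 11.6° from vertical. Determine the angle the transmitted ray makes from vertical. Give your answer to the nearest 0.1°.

36.5°

sin θ₁/V₁ = sin θ₂/V₂ ⇒ sin θ₂ = 3350·sin 11.6°/1132 = 3350·0.2011/1132 = 0.5951.
θ₂ = arcsin 0.5951 = 36.52° from the normal.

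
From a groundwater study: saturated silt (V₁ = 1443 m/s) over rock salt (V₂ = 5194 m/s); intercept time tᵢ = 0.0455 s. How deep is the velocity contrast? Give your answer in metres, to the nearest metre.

34 m

θ_c = arcsin(1443/5194) = 16.13°; cos θ_c = 0.9606.
tᵢ = 2h cos θ_c/V₁ ⇒ h = tᵢ·V₁/(2 cos θ_c) = 0.0455·1443/(2·0.9606) = 34.17 m.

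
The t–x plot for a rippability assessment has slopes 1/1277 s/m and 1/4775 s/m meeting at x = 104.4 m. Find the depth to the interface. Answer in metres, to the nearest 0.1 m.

39.7 m

h = (x_cross/2)·√((V₂−V₁)/(V₂+V₁)).
(V₂−V₁)/(V₂+V₁) = (4775−1277)/(4775+1277) = 0.5780; √ = 0.7603.
h = (104.4/2)·0.7603 = 39.69 m.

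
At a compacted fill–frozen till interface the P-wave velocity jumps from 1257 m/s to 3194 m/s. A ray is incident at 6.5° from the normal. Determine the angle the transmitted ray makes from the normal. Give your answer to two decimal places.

sin θ₁/V₁ = sin θ₂/V₂ ⇒ sin θ₂ = 3194·sin 6.5°/1257 = 3194·0.1132/1257 = 0.2876.
θ₂ = arcsin 0.2876 = 16.72° from the normal.

16.72°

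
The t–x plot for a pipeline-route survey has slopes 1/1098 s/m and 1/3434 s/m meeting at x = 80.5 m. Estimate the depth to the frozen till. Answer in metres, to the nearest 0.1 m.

h = (x_cross/2)·√((V₂−V₁)/(V₂+V₁)).
(V₂−V₁)/(V₂+V₁) = (3434−1098)/(3434+1098) = 0.5154; √ = 0.7179.
h = (80.5/2)·0.7179 = 28.90 m.

28.9 m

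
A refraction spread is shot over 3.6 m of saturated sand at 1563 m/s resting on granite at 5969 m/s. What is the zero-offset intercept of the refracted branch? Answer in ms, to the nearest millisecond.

4 ms

θ_c = arcsin(V₁/V₂) = arcsin(1563/5969) = 15.18°; cos θ_c = 0.9651.
tᵢ = 2h·cos θ_c / V₁ = 2·3.6·0.9651 / 1563 = 0.00445 s.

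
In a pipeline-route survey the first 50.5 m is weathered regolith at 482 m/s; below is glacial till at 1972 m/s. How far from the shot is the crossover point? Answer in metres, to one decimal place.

x_cross = 2h·√((V₂+V₁)/(V₂−V₁)).
(V₂+V₁)/(V₂−V₁) = (1972+482)/(1972−482) = 1.6470; √ = 1.2833.
x_cross = 2·50.5·1.2833 = 129.62 m.

129.6 m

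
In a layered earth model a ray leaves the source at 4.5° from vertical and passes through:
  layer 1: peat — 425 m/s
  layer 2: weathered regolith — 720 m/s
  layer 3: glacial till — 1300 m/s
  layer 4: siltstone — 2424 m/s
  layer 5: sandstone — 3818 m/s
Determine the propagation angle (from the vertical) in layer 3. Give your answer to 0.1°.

13.9°

Snell's law across each interface conserves sin θ / V, so sin θ_3 = V_3·sin θ₁/V₁.
sin θ_3 = 1300 × sin 4.5° / 425 = 0.2400.
θ_3 = arcsin 0.2400 = 13.89°.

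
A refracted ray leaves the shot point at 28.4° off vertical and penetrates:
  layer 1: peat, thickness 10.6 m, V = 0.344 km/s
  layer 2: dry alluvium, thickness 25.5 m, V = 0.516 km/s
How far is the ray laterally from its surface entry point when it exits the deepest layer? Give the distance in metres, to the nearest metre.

32 m

p = sin θ₁/V₁ = sin 28.4°/0.344 = 1.3826e+00 s/km is conserved through the stack.
Layer 1: θ = 28.40°; offset = 10.6·tan 28.40° = 5.731 m.
Layer 2: sin θ = p·0.516 = 0.7134 → θ = 45.52°; offset = 25.5·tan 45.52° = 25.963 m.
Summing the layer offsets gives 31.694 m.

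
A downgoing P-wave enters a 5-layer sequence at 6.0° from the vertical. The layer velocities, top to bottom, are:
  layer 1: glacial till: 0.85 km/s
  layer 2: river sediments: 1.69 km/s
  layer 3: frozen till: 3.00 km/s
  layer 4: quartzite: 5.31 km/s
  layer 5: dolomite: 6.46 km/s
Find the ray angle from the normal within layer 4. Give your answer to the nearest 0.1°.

40.8°

Ray parameter p = sin 6.0° / 0.85 = 1.2297e-01 s/km.
sin θ_4 = p·V_4 = 1.2297e-01 × 5.31 = 0.6530.
θ_4 = 40.77° from the vertical.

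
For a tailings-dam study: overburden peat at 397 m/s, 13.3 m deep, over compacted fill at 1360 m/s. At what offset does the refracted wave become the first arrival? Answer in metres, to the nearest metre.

36 m

θ_c = arcsin(397/1360) = 16.97°, so cos θ_c = 0.9564 and tᵢ = 2h cos θ_c/V₁ = 0.0641 s.
At crossover x/V₁ = x/V₂ + tᵢ ⇒ x = tᵢ/(1/V₁ − 1/V₂) = 0.06408/(2.5189e-03 − 7.3529e-04) = 35.93 m.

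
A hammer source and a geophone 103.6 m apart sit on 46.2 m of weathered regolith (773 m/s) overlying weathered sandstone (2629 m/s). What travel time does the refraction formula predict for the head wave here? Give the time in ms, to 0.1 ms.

θ_c = arcsin(V₁/V₂) = arcsin(773/2629) = 17.10°, cos θ_c = 0.9558.
Intercept time tᵢ = 2h cos θ_c / V₁ = 2·46.2·0.9558/773 = 0.11425 s.
t = x/V₂ + tᵢ = 103.6/2629 + 0.11425 = 0.15366 s.

153.7 ms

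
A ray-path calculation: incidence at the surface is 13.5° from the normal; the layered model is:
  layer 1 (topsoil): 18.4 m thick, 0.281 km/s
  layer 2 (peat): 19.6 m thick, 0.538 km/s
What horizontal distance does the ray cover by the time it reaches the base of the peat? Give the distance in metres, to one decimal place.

p = sin θ₁/V₁ = sin 13.5°/0.281 = 8.3077e-01 s/km is conserved through the stack.
Layer 1: θ = 13.50°; offset = 18.4·tan 13.50° = 4.417 m.
Layer 2: sin θ = p·0.538 = 0.4470 → θ = 26.55°; offset = 19.6·tan 26.55° = 9.793 m.
Total horizontal offset = 14.210 m.

14.2 m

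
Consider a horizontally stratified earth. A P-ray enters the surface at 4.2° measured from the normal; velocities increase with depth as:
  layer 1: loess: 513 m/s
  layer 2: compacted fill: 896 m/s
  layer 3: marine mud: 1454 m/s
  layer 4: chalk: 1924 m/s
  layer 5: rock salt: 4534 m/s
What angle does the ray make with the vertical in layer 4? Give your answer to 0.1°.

15.9°

Ray parameter p = sin 4.2° / 513 = 1.4276e-04 s/m.
sin θ_4 = p·V_4 = 1.4276e-04 × 1924 = 0.2747.
θ_4 = 15.94° from the vertical.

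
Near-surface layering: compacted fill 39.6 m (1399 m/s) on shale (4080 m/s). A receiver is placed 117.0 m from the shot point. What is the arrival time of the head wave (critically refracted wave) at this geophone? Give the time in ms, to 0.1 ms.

θ_c = arcsin(V₁/V₂) = arcsin(1399/4080) = 20.05°, cos θ_c = 0.9394.
Intercept time tᵢ = 2h cos θ_c / V₁ = 2·39.6·0.9394/1399 = 0.05318 s.
t = x/V₂ + tᵢ = 117.0/4080 + 0.05318 = 0.08186 s.

81.9 ms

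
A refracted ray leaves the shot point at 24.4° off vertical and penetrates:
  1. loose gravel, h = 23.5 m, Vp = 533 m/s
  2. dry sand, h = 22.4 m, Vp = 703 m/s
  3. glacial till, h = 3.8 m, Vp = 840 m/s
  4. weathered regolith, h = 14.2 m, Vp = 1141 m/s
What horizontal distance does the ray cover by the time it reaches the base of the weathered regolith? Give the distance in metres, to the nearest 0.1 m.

55.4 m

Apply Snell's law at each interface; in layer i the horizontal offset is hᵢ·tan θᵢ.
Layer 1: θ = 24.40°; offset = 23.5·tan 24.40° = 10.660 m.
Layer 2: sin θ = 703·sin 24.4°/533 = 0.5449, θ = 33.02°; offset = 22.4·tan 33.02° = 14.555 m.
Layer 3: sin θ = 840·sin 24.4°/533 = 0.6510, θ = 40.62°; offset = 3.8·tan 40.62° = 3.259 m.
Layer 4: sin θ = 1141·sin 24.4°/533 = 0.8843, θ = 62.17°; offset = 14.2·tan 62.17° = 26.899 m.
Total horizontal offset = 55.373 m.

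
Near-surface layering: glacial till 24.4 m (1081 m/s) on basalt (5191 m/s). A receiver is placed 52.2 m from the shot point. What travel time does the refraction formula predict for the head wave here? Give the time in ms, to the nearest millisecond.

54 ms

θ_c = arcsin(V₁/V₂) = arcsin(1081/5191) = 12.02°, cos θ_c = 0.9781.
Intercept time tᵢ = 2h cos θ_c / V₁ = 2·24.4·0.9781/1081 = 0.04415 s.
t = x/V₂ + tᵢ = 52.2/5191 + 0.04415 = 0.05421 s.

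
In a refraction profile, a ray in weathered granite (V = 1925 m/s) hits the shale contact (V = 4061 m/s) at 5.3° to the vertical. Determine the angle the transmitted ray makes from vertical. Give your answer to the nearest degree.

11°

sin θ₁/V₁ = sin θ₂/V₂ ⇒ sin θ₂ = 4061·sin 5.3°/1925 = 4061·0.0924/1925 = 0.1949.
θ₂ = arcsin 0.1949 = 11.24° from the normal.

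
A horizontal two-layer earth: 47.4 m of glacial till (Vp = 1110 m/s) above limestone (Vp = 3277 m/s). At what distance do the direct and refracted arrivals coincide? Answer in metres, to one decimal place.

θ_c = arcsin(1110/3277) = 19.80°, so cos θ_c = 0.9409 and tᵢ = 2h cos θ_c/V₁ = 0.0804 s.
At crossover x/V₁ = x/V₂ + tᵢ ⇒ x = tᵢ/(1/V₁ − 1/V₂) = 0.08036/(9.0090e-04 − 3.0516e-04) = 134.88 m.

134.9 m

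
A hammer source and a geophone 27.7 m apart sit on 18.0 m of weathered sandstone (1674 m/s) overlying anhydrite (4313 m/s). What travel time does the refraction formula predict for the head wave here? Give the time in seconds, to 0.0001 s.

0.0262 s

t = x/V₂ + 2h·√(V₂²−V₁²)/(V₁V₂).
√(V₂²−V₁²) = √(4313²−1674²) = 3974.9 m/s; delay term = 2·18.0·3974.9/(1674·4313) = 0.01982 s.
t = 27.7/4313 + 0.01982 = 0.02624 s.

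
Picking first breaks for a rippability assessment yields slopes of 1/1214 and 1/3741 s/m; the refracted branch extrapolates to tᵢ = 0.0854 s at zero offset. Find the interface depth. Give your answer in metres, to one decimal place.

54.8 m

h = tᵢ·V₁·V₂ / (2·√(V₂²−V₁²)).
√(V₂²−V₁²) = √(3741² − 1214²) = 3538.5 m/s.
h = 0.0854 s × 1214 × 3741 / (2 × 3538.5) = 54.80 m.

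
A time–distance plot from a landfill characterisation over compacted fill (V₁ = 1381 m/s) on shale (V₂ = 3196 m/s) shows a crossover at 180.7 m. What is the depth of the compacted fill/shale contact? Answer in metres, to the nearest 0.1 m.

x_cross = 2h·√((V₂+V₁)/(V₂−V₁)) → h = x_cross / (2·√((V₂+V₁)/(V₂−V₁))).
√((V₂+V₁)/(V₂−V₁)) = √((3196+1381)/(3196−1381)) = 1.5880.
h = 180.7 / (2·1.5880) = 56.90 m.

56.9 m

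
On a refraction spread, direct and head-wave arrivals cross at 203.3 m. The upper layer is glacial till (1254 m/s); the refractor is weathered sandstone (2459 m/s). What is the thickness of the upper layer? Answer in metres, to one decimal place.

57.9 m

h = (x_cross/2)·√((V₂−V₁)/(V₂+V₁)).
(V₂−V₁)/(V₂+V₁) = (2459−1254)/(2459+1254) = 0.3245; √ = 0.5697.
h = (203.3/2)·0.5697 = 57.91 m.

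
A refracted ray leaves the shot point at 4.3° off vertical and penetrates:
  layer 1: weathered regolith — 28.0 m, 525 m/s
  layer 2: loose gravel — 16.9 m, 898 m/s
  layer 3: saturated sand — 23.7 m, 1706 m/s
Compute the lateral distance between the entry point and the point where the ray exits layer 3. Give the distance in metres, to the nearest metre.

10 m

Apply Snell's law at each interface; in layer i the horizontal offset is hᵢ·tan θᵢ.
Layer 1: θ = 4.30°; offset = 28.0·tan 4.30° = 2.105 m.
Layer 2: sin θ = 898·sin 4.3°/525 = 0.1282, θ = 7.37°; offset = 16.9·tan 7.37° = 2.185 m.
Layer 3: sin θ = 1706·sin 4.3°/525 = 0.2436, θ = 14.10°; offset = 23.7·tan 14.10° = 5.954 m.
Σ offsets = 10.245 m.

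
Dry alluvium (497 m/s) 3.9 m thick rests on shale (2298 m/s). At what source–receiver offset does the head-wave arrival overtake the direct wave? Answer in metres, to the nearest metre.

x_cross = 2h·√((V₂+V₁)/(V₂−V₁)).
(V₂+V₁)/(V₂−V₁) = (2298+497)/(2298−497) = 1.5519; √ = 1.2458.
x_cross = 2·3.9·1.2458 = 9.72 m.

10 m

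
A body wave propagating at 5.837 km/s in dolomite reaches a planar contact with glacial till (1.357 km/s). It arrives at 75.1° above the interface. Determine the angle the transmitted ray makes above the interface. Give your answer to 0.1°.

Convert to the normal: θ₁ = 90° − 75.1° = 14.9°.
Snell's law: sin θ₂ = (V₂/V₁)·sin θ₁ = (1.357/5.837)·sin 14.9° = 0.0598.
θ₂ = sin⁻¹(0.0598) = 3.43° (from vertical).
From the interface: 90° − 3.43° = 86.57°.

86.6°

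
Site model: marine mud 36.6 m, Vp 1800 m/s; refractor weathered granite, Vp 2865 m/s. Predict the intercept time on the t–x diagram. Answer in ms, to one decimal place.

tᵢ = 2h·√(V₂²−V₁²)/(V₁V₂).
√(V₂²−V₁²) = √(2865²−1800²) = 2229.0 m/s.
tᵢ = 2·36.6·2229.0/(1800·2865) = 0.03164 s.

31.6 ms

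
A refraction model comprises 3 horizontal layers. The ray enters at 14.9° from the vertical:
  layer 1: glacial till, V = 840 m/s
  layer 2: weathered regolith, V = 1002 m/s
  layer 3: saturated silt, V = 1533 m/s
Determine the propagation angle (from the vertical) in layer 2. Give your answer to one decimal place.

Ray parameter p = sin 14.9° / 840 = 3.0611e-04 s/m.
sin θ_2 = p·V_2 = 3.0611e-04 × 1002 = 0.3067.
θ_2 = 17.86° from the vertical.

17.9°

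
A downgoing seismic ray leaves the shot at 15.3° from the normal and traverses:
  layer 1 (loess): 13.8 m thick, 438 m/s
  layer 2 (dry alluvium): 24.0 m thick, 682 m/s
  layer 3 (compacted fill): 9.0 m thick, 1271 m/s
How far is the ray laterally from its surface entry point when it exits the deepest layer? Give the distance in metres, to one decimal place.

p = sin θ₁/V₁ = sin 15.3°/438 = 6.0245e-04 s/m is conserved through the stack.
Layer 1: θ = 15.30°; offset = 13.8·tan 15.30° = 3.775 m.
Layer 2: sin θ = p·682 = 0.4109 → θ = 24.26°; offset = 24.0·tan 24.26° = 10.816 m.
Layer 3: sin θ = p·1271 = 0.7657 → θ = 49.97°; offset = 9.0·tan 49.97° = 10.715 m.
Total horizontal offset = 25.306 m.

25.3 m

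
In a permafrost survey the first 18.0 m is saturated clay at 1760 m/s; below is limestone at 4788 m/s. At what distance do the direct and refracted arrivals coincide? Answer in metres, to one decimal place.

x_cross = 2h·√((V₂+V₁)/(V₂−V₁)).
(V₂+V₁)/(V₂−V₁) = (4788+1760)/(4788−1760) = 2.1625; √ = 1.4705.
x_cross = 2·18.0·1.4705 = 52.94 m.

52.9 m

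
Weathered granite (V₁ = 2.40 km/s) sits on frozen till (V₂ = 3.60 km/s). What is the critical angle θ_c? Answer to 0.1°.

41.8°

At critical incidence the refracted ray runs along the interface (θ₂ = 90°), so sin θ_c = V₁/V₂.
θ_c = arcsin(2.40/3.60) = arcsin 0.6667 = 41.81°.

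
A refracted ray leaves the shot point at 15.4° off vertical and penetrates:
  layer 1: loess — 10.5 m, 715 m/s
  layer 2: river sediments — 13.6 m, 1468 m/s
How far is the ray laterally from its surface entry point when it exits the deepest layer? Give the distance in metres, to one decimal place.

11.7 m

Ray parameter p = sin 15.4° / 715 m/s = 3.7141e-04 s/m.
Layer 1: θ = 15.40°; offset = 10.5·tan 15.40° = 2.892 m.
Layer 2: sin θ = p·1468 = 0.5452 → θ = 33.04°; offset = 13.6·tan 33.04° = 8.845 m.
Σ offsets = 11.738 m.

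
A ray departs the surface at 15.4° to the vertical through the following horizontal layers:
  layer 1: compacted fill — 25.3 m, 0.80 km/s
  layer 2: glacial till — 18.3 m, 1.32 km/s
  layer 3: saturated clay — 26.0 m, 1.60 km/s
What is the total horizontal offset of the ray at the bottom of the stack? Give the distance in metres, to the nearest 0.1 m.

32.2 m

p = sin θ₁/V₁ = sin 15.4°/0.80 = 3.3195e-01 s/km is conserved through the stack.
Layer 1: θ = 15.40°; offset = 25.3·tan 15.40° = 6.969 m.
Layer 2: sin θ = p·1.32 = 0.4382 → θ = 25.99°; offset = 18.3·tan 25.99° = 8.920 m.
Layer 3: sin θ = p·1.60 = 0.5311 → θ = 32.08°; offset = 26.0·tan 32.08° = 16.298 m.
Σ offsets = 32.187 m.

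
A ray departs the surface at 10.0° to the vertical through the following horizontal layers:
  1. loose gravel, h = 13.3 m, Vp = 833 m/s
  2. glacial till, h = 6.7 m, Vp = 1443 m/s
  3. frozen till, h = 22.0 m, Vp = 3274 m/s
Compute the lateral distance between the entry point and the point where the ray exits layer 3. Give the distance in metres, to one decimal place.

25.0 m

Ray parameter p = sin 10.0° / 833 m/s = 2.0846e-04 s/m.
Layer 1: θ = 10.00°; offset = 13.3·tan 10.00° = 2.345 m.
Layer 2: sin θ = p·1443 = 0.3008 → θ = 17.51°; offset = 6.7·tan 17.51° = 2.113 m.
Layer 3: sin θ = p·3274 = 0.6825 → θ = 43.04°; offset = 22.0·tan 43.04° = 20.544 m.
Total horizontal offset = 25.002 m.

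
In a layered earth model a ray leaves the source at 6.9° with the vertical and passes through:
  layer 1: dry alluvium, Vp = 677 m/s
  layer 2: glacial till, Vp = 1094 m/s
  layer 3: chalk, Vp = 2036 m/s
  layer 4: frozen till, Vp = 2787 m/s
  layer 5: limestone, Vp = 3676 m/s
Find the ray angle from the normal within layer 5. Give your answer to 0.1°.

40.7°

Ray parameter p = sin 6.9° / 677 = 1.7745e-04 s/m.
sin θ_5 = p·V_5 = 1.7745e-04 × 3676 = 0.6523.
θ_5 = 40.72° from the vertical.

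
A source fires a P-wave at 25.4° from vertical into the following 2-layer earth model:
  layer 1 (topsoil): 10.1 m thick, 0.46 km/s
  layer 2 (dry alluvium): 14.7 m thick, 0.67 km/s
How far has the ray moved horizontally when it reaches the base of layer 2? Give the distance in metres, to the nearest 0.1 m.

16.6 m

Apply Snell's law at each interface; in layer i the horizontal offset is hᵢ·tan θᵢ.
Layer 1: θ = 25.40°; offset = 10.1·tan 25.40° = 4.796 m.
Layer 2: sin θ = 0.67·sin 25.4°/0.46 = 0.6248, θ = 38.66°; offset = 14.7·tan 38.66° = 11.762 m.
Σ offsets = 16.558 m.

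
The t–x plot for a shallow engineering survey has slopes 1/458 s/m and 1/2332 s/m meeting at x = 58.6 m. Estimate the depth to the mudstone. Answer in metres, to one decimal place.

x_cross = 2h·√((V₂+V₁)/(V₂−V₁)) → h = x_cross / (2·√((V₂+V₁)/(V₂−V₁))).
√((V₂+V₁)/(V₂−V₁)) = √((2332+458)/(2332−458)) = 1.2202.
h = 58.6 / (2·1.2202) = 24.01 m.

24.0 m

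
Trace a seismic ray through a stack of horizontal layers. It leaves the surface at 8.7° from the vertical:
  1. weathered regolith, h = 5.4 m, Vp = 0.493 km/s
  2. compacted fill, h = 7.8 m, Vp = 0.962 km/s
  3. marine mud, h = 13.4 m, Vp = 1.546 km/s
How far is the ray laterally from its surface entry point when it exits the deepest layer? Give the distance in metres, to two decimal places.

10.46 m

Apply Snell's law at each interface; in layer i the horizontal offset is hᵢ·tan θᵢ.
Layer 1: θ = 8.70°; offset = 5.4·tan 8.70° = 0.8263 m.
Layer 2: sin θ = 0.962·sin 8.7°/0.493 = 0.2952, θ = 17.17°; offset = 7.8·tan 17.17° = 2.4096 m.
Layer 3: sin θ = 1.546·sin 8.7°/0.493 = 0.4743, θ = 28.32°; offset = 13.4·tan 28.32° = 7.2201 m.
Σ offsets = 10.4560 m.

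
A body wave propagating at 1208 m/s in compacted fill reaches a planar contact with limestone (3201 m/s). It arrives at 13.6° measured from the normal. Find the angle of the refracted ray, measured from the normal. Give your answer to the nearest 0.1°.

Snell's law: sin θ₂ = (V₂/V₁)·sin θ₁ = (3201/1208)·sin 13.6° = 0.6231.
θ₂ = arcsin 0.6231 = 38.54° from the normal.

38.5°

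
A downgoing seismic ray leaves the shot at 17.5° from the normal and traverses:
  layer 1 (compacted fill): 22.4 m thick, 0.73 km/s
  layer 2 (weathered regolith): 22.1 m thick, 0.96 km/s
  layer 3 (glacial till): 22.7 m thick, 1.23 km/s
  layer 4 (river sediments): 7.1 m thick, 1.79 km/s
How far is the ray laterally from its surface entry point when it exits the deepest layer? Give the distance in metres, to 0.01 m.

37.67 m

Ray parameter p = sin 17.5° / 0.73 km/s = 4.1193e-01 s/km.
Layer 1: θ = 17.50°; offset = 22.4·tan 17.50° = 7.0627 m.
Layer 2: sin θ = p·0.96 = 0.3954 → θ = 23.29°; offset = 22.1·tan 23.29° = 9.5150 m.
Layer 3: sin θ = p·1.23 = 0.5067 → θ = 30.44°; offset = 22.7·tan 30.44° = 13.3405 m.
Layer 4: sin θ = p·1.79 = 0.7373 → θ = 47.51°; offset = 7.1·tan 47.51° = 7.7499 m.
Summing the layer offsets gives 37.6681 m.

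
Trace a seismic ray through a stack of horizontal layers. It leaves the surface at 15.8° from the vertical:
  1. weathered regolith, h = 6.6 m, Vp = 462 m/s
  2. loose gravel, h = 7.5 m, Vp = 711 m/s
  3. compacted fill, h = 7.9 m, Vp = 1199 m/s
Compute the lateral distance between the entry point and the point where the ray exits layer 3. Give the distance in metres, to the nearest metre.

Ray parameter p = sin 15.8° / 462 m/s = 5.8935e-04 s/m.
Layer 1: θ = 15.80°; offset = 6.6·tan 15.80° = 1.868 m.
Layer 2: sin θ = p·711 = 0.4190 → θ = 24.77°; offset = 7.5·tan 24.77° = 3.461 m.
Layer 3: sin θ = p·1199 = 0.7066 → θ = 44.96°; offset = 7.9·tan 44.96° = 7.889 m.
Σ offsets = 13.218 m.

13 m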